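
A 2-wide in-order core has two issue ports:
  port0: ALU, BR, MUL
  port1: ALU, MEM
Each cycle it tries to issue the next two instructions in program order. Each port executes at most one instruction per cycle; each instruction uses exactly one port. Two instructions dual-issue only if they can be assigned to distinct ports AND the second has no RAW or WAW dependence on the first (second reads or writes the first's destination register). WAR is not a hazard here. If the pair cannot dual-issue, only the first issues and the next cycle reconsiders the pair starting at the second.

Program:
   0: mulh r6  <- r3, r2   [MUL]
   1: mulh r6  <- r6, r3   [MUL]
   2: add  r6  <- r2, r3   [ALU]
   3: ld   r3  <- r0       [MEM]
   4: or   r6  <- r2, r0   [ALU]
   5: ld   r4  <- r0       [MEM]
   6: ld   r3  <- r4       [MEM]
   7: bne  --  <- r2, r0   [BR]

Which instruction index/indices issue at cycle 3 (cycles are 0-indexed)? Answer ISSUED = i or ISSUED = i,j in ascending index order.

ISSUED = 4,5

c0: i0 mulh.MUL  no-port MUL/MUL
c1: i1 mulh.MUL  WAW r6
c2: i2+i3 add.ALU;ld.MEM  pair
c3: i4+i5 or.ALU;ld.MEM  pair
c4: i6+i7 ld.MEM;bne.BR  pair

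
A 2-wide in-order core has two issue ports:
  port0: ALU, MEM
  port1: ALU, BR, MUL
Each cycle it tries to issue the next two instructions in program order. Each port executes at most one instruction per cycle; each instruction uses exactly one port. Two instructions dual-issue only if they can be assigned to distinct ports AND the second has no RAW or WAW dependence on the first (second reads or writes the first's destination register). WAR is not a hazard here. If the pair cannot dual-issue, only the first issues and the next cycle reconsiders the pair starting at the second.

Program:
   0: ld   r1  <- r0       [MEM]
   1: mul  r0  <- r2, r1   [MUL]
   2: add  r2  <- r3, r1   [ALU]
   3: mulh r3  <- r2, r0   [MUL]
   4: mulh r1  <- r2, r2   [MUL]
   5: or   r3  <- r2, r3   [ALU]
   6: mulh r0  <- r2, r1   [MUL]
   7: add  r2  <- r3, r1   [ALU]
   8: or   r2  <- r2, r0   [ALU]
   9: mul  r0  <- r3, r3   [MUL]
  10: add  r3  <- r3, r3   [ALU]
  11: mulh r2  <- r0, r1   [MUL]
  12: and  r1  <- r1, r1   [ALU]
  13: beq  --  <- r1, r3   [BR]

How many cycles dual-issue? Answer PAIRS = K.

PAIRS = 5

c0: i0 ld  RAW r1
c1: i1&i2 mul/add  dual
c2: i3 mulh  no-port MUL/MUL
c3: i4&i5 mulh/or  dual
c4: i6&i7 mulh/add  dual
c5: i8&i9 or/mul  dual
c6: i10&i11 add/mulh  dual
c7: i12 and  RAW r1
c8: i13 beq  tail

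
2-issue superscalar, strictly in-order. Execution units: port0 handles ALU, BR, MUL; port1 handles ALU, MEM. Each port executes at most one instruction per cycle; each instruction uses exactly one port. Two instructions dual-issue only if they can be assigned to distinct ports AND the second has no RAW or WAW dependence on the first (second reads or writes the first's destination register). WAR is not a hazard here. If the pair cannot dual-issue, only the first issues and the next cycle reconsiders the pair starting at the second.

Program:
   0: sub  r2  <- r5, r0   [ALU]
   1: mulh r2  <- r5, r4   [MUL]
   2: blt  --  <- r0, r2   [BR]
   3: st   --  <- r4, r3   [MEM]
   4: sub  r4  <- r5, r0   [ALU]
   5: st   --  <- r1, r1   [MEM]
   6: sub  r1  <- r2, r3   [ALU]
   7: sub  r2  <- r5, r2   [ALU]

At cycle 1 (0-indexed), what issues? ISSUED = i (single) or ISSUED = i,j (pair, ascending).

ISSUED = 1

0. sub @i0  | WAW r2
1. mulh @i1  | no-port MUL/BR
2. blt+st @i2+i3  | 2-wide
3. sub+st @i4+i5  | 2-wide
4. sub+sub @i6+i7  | 2-wide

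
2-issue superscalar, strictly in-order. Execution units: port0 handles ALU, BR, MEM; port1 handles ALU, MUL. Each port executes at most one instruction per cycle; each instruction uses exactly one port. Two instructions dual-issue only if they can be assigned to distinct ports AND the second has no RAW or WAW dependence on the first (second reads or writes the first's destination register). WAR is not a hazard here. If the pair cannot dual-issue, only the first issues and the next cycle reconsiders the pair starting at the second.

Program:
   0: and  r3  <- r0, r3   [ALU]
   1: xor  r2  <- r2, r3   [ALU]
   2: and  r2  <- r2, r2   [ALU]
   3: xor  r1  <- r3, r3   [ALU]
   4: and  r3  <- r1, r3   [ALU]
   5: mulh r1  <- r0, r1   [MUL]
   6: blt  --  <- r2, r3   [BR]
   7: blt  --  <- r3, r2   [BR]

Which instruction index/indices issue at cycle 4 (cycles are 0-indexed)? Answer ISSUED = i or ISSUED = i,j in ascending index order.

  cy0 -> i0 (and.ALU) RAW r3
  cy1 -> i1 (xor.ALU) RAW+WAW r2
  cy2 -> i2,i3 (and.ALU xor.ALU) 2-wide
  cy3 -> i4,i5 (and.ALU mulh.MUL) 2-wide
  cy4 -> i6 (blt.BR) no-port BR/BR
  cy5 -> i7 (blt.BR) tail

ISSUED = 6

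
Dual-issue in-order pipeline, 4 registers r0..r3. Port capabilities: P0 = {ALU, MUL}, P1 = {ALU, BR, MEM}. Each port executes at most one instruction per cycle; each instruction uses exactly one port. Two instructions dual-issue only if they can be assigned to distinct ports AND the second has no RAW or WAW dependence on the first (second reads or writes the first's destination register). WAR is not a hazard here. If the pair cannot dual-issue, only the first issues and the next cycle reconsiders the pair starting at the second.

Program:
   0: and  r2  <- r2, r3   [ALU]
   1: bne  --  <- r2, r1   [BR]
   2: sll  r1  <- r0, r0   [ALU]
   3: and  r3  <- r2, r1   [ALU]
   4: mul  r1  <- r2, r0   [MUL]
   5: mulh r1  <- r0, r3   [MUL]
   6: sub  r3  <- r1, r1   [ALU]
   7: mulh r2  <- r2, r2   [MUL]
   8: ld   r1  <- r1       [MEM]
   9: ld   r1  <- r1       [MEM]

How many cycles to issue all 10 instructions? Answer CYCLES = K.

  cy0 -> i0 (and.ALU) RAW r2
  cy1 -> i1&i2 (bne.BR;sll.ALU) dual
  cy2 -> i3&i4 (and.ALU;mul.MUL) dual
  cy3 -> i5 (mulh.MUL) RAW r1
  cy4 -> i6&i7 (sub.ALU;mulh.MUL) dual
  cy5 -> i8 (ld.MEM) no-port MEM/MEM
  cy6 -> i9 (ld.MEM) tail

CYCLES = 7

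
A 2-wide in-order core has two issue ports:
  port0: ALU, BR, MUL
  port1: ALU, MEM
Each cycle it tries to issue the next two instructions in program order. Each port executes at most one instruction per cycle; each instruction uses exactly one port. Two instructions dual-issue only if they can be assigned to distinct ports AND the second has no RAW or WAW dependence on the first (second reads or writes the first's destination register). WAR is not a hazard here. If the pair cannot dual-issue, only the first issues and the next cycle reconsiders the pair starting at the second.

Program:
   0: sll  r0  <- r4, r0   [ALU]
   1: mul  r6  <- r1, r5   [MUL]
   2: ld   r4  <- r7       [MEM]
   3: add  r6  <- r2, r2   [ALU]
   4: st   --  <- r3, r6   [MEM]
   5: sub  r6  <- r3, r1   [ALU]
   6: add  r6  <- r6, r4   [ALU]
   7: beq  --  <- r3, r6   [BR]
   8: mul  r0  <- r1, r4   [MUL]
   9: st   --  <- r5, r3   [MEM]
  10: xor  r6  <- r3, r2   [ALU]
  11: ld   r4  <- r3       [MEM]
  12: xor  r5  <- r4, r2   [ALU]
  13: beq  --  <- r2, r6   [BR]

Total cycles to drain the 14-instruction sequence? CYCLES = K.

0. sll.ALU;mul.MUL @i0&i1  | 2-wide
1. ld.MEM;add.ALU @i2&i3  | 2-wide
2. st.MEM;sub.ALU @i4&i5  | 2-wide
3. add.ALU @i6  | RAW r6
4. beq.BR @i7  | no-port BR/MUL
5. mul.MUL;st.MEM @i8&i9  | 2-wide
6. xor.ALU;ld.MEM @i10&i11  | 2-wide
7. xor.ALU;beq.BR @i12&i13  | 2-wide

CYCLES = 8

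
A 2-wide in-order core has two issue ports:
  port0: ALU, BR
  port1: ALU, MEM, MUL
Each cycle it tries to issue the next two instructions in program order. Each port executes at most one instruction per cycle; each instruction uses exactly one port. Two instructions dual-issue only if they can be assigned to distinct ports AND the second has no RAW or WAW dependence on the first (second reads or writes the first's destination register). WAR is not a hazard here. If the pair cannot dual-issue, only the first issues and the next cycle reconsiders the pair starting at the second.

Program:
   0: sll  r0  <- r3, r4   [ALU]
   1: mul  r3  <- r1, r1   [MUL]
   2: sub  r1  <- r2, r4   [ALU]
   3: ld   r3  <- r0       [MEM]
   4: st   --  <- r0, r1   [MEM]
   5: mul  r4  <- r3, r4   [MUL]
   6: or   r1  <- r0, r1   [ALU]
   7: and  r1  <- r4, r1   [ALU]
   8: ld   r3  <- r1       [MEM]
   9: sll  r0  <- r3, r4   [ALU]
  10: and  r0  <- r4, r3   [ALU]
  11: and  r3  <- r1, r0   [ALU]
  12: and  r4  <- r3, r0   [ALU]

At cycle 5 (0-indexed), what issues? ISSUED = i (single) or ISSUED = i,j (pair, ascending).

ISSUED = 8

#0 head=0: sll.ALU;mul.MUL i0,i1 2-wide
#1 head=2: sub.ALU;ld.MEM i2,i3 2-wide
#2 head=4: st.MEM i4 no-port MEM/MUL
#3 head=5: mul.MUL;or.ALU i5,i6 2-wide
#4 head=7: and.ALU i7 RAW r1
#5 head=8: ld.MEM i8 RAW r3
#6 head=9: sll.ALU i9 WAW r0
#7 head=10: and.ALU i10 RAW r0
#8 head=11: and.ALU i11 RAW r3
#9 head=12: and.ALU i12 tail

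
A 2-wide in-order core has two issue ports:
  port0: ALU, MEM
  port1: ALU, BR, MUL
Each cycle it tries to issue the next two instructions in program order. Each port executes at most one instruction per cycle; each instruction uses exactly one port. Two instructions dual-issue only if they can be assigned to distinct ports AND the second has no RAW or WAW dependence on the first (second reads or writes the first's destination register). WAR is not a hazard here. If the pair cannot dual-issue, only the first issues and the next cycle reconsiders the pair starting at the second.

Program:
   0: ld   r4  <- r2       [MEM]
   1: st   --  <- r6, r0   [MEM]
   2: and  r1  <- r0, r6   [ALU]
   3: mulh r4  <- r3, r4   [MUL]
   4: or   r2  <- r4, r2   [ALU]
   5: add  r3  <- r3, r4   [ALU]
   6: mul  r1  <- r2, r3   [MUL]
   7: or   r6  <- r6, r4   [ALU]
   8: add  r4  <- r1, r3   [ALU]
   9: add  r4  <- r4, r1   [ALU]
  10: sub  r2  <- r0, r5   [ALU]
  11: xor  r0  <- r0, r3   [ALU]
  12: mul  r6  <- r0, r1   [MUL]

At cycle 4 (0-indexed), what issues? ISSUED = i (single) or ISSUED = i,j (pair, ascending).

  cy0 -> i0 (ld) no-port MEM/MEM
  cy1 -> i1+i2 (st and) pair
  cy2 -> i3 (mulh) RAW r4
  cy3 -> i4+i5 (or add) pair
  cy4 -> i6+i7 (mul or) pair
  cy5 -> i8 (add) RAW+WAW r4
  cy6 -> i9+i10 (add sub) pair
  cy7 -> i11 (xor) RAW r0
  cy8 -> i12 (mul) tail

ISSUED = 6,7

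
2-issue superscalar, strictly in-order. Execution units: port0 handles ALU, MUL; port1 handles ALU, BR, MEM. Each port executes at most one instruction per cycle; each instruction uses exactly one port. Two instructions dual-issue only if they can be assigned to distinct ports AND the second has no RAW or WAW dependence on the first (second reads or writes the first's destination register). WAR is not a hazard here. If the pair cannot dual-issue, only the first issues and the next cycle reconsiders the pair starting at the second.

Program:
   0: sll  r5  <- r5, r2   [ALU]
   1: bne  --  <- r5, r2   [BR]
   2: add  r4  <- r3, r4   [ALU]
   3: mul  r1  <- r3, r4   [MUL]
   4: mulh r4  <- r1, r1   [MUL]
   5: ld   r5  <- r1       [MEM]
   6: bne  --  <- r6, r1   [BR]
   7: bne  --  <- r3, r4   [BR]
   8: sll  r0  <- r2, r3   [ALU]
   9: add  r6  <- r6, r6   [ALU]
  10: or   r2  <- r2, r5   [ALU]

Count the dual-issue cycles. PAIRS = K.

PAIRS = 4

c0: i0 sll  RAW r5
c1: i1&i2 bne add  pair
c2: i3 mul  no-port MUL/MUL
c3: i4&i5 mulh ld  pair
c4: i6 bne  no-port BR/BR
c5: i7&i8 bne sll  pair
c6: i9&i10 add or  pair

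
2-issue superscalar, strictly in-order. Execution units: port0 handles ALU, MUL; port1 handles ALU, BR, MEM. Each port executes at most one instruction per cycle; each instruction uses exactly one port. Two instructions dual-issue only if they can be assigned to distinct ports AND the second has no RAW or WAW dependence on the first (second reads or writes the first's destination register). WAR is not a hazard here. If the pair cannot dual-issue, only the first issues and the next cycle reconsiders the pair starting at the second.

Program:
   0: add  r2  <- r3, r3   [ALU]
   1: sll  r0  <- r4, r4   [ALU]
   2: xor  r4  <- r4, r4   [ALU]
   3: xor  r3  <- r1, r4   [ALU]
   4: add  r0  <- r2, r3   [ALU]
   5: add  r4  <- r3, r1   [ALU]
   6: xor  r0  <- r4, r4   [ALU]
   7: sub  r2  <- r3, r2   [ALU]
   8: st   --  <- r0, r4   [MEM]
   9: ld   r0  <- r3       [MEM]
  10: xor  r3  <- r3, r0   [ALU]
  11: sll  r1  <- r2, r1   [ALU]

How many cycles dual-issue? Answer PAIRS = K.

#0 head=0: add+sll i0/i1 2-wide
#1 head=2: xor i2 RAW r4
#2 head=3: xor i3 RAW r3
#3 head=4: add+add i4/i5 2-wide
#4 head=6: xor+sub i6/i7 2-wide
#5 head=8: st i8 no-port MEM/MEM
#6 head=9: ld i9 RAW r0
#7 head=10: xor+sll i10/i11 2-wide

PAIRS = 4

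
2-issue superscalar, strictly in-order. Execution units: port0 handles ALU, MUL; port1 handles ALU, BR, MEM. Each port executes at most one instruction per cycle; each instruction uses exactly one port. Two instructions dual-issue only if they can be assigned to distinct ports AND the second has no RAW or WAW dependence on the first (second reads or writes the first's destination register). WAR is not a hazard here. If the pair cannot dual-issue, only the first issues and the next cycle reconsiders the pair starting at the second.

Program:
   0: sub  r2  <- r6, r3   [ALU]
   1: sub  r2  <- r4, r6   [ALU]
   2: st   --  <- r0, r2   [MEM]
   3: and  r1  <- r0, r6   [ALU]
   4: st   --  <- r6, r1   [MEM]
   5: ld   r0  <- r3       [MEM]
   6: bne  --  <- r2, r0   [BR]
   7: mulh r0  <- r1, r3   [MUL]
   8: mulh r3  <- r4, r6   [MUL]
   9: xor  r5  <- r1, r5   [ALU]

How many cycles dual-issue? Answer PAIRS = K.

c0: i0 sub.ALU  WAW r2
c1: i1 sub.ALU  RAW r2
c2: i2/i3 st.MEM;and.ALU  dual
c3: i4 st.MEM  no-port MEM/MEM
c4: i5 ld.MEM  no-port MEM/BR
c5: i6/i7 bne.BR;mulh.MUL  dual
c6: i8/i9 mulh.MUL;xor.ALU  dual

PAIRS = 3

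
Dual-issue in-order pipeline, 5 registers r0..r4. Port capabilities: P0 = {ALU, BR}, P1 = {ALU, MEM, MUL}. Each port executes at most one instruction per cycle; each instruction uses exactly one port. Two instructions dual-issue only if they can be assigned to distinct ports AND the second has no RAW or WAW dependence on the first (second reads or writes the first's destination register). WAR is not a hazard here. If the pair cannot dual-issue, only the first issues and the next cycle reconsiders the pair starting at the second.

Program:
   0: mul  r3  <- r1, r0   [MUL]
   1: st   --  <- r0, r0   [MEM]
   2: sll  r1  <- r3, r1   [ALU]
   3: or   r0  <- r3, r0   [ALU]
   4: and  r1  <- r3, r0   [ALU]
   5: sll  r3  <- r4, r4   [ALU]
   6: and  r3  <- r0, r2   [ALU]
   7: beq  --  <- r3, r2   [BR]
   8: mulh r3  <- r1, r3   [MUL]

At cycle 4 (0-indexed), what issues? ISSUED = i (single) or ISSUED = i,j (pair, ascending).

t=0 i0:mul ; no-port MUL/MEM
t=1 i1&i2:st sll ; 2-wide
t=2 i3:or ; RAW r0
t=3 i4&i5:and sll ; 2-wide
t=4 i6:and ; RAW r3
t=5 i7&i8:beq mulh ; 2-wide

ISSUED = 6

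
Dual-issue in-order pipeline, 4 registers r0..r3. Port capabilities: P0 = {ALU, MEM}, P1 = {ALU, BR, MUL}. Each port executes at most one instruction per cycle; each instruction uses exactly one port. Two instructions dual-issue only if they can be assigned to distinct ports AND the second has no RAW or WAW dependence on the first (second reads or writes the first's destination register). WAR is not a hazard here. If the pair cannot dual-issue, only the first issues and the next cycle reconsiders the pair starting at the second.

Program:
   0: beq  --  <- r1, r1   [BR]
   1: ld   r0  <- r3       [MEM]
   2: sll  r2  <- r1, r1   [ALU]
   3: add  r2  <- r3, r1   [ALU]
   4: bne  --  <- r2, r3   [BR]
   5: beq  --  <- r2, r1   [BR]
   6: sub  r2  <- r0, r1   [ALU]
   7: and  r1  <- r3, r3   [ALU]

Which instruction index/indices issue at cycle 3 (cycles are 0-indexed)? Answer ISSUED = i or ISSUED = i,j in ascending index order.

ISSUED = 4

t=0 i0/i1:beq.BR;ld.MEM ; 2-wide
t=1 i2:sll.ALU ; WAW r2
t=2 i3:add.ALU ; RAW r2
t=3 i4:bne.BR ; no-port BR/BR
t=4 i5/i6:beq.BR;sub.ALU ; 2-wide
t=5 i7:and.ALU ; tail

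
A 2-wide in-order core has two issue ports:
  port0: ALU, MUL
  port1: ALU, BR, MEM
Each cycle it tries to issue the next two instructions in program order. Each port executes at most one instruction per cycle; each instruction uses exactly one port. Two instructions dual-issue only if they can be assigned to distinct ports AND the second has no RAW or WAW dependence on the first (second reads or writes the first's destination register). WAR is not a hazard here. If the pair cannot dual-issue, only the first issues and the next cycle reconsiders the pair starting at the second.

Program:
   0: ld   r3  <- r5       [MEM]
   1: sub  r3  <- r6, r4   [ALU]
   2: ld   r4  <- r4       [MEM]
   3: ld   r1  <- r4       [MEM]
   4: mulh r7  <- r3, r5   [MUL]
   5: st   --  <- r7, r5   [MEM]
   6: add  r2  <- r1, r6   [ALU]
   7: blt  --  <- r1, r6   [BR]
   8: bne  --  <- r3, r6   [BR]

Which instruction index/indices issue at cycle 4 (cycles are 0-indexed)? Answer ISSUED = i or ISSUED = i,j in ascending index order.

c0: i0 ld.MEM  WAW r3
c1: i1+i2 sub.ALU/ld.MEM  pair
c2: i3+i4 ld.MEM/mulh.MUL  pair
c3: i5+i6 st.MEM/add.ALU  pair
c4: i7 blt.BR  no-port BR/BR
c5: i8 bne.BR  tail

ISSUED = 7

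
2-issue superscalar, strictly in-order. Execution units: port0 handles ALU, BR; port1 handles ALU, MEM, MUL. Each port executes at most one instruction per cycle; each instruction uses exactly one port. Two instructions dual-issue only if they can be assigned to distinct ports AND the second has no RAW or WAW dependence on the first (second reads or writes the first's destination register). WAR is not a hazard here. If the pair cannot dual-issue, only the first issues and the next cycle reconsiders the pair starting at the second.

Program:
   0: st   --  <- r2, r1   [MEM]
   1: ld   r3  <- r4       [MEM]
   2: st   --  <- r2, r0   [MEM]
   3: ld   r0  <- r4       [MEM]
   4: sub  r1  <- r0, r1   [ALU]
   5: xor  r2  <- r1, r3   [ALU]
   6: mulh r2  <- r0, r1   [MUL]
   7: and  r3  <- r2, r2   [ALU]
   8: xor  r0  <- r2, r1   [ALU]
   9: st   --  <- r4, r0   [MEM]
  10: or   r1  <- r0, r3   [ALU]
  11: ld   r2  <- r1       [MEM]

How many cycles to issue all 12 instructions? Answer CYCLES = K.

CYCLES = 10

[0] i0  st  -- no-port MEM/MEM
[1] i1  ld  -- no-port MEM/MEM
[2] i2  st  -- no-port MEM/MEM
[3] i3  ld  -- RAW r0
[4] i4  sub  -- RAW r1
[5] i5  xor  -- WAW r2
[6] i6  mulh  -- RAW r2
[7] i7/i8  and xor  -- 2-wide
[8] i9/i10  st or  -- 2-wide
[9] i11  ld  -- tail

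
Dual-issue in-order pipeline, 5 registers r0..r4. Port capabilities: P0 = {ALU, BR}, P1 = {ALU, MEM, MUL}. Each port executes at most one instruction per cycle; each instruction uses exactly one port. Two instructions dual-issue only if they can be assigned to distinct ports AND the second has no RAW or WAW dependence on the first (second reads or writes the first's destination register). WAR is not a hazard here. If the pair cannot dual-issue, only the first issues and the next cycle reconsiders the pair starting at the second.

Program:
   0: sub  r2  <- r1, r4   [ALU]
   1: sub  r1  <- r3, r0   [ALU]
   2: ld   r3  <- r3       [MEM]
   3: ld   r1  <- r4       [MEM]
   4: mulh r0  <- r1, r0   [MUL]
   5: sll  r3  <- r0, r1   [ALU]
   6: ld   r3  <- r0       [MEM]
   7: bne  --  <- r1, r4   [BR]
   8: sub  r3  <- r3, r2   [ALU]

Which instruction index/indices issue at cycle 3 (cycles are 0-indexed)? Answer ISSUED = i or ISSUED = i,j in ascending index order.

ISSUED = 4

t=0 i0/i1:sub.ALU/sub.ALU ; 2-wide
t=1 i2:ld.MEM ; no-port MEM/MEM
t=2 i3:ld.MEM ; no-port MEM/MUL
t=3 i4:mulh.MUL ; RAW r0
t=4 i5:sll.ALU ; WAW r3
t=5 i6/i7:ld.MEM/bne.BR ; 2-wide
t=6 i8:sub.ALU ; tail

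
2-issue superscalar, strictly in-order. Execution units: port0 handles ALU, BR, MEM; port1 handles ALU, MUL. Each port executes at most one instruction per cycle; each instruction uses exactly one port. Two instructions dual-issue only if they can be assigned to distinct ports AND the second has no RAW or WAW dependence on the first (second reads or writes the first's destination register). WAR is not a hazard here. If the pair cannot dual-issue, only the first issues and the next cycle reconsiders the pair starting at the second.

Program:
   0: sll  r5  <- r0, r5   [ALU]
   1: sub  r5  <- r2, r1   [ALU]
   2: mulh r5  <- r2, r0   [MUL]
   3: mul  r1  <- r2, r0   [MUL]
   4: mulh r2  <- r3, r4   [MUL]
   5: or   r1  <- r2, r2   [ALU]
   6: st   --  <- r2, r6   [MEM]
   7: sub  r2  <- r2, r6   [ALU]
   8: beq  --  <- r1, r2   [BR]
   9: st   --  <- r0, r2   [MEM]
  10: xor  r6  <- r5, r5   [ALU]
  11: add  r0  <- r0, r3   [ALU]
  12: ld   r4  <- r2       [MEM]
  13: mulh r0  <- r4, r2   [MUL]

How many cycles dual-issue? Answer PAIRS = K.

c0: i0 sll  WAW r5
c1: i1 sub  WAW r5
c2: i2 mulh  no-port MUL/MUL
c3: i3 mul  no-port MUL/MUL
c4: i4 mulh  RAW r2
c5: i5,i6 or st  dual
c6: i7 sub  RAW r2
c7: i8 beq  no-port BR/MEM
c8: i9,i10 st xor  dual
c9: i11,i12 add ld  dual
c10: i13 mulh  tail

PAIRS = 3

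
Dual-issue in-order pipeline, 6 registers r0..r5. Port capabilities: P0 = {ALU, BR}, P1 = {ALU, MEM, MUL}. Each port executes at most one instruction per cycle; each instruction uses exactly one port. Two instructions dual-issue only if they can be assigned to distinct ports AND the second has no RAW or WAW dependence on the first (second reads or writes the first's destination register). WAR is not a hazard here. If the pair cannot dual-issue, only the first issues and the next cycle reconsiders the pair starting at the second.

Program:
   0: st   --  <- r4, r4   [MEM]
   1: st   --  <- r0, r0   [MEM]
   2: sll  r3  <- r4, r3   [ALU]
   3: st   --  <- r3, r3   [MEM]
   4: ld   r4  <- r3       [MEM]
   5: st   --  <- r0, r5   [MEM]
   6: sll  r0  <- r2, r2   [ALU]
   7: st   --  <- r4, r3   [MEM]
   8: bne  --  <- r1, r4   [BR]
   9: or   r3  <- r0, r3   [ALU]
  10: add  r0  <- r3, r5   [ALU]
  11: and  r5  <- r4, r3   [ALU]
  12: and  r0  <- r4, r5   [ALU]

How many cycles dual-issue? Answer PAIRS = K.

[0] i0  st  -- no-port MEM/MEM
[1] i1&i2  st;sll  -- 2-wide
[2] i3  st  -- no-port MEM/MEM
[3] i4  ld  -- no-port MEM/MEM
[4] i5&i6  st;sll  -- 2-wide
[5] i7&i8  st;bne  -- 2-wide
[6] i9  or  -- RAW r3
[7] i10&i11  add;and  -- 2-wide
[8] i12  and  -- tail

PAIRS = 4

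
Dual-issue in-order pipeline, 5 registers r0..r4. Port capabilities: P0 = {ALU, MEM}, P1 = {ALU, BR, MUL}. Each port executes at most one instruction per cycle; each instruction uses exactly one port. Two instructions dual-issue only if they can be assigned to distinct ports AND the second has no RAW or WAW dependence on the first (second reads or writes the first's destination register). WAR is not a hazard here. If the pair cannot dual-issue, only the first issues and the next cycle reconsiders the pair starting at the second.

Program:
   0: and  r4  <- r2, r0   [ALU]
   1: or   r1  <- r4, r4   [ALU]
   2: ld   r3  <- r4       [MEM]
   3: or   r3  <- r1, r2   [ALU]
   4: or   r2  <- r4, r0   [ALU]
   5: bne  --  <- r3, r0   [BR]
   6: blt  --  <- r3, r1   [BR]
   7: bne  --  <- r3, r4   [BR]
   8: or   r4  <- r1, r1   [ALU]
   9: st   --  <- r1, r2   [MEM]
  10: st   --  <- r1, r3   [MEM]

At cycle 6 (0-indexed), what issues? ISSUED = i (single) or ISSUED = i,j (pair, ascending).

t=0 i0:and.ALU ; RAW r4
t=1 i1/i2:or.ALU+ld.MEM ; 2-wide
t=2 i3/i4:or.ALU+or.ALU ; 2-wide
t=3 i5:bne.BR ; no-port BR/BR
t=4 i6:blt.BR ; no-port BR/BR
t=5 i7/i8:bne.BR+or.ALU ; 2-wide
t=6 i9:st.MEM ; no-port MEM/MEM
t=7 i10:st.MEM ; tail

ISSUED = 9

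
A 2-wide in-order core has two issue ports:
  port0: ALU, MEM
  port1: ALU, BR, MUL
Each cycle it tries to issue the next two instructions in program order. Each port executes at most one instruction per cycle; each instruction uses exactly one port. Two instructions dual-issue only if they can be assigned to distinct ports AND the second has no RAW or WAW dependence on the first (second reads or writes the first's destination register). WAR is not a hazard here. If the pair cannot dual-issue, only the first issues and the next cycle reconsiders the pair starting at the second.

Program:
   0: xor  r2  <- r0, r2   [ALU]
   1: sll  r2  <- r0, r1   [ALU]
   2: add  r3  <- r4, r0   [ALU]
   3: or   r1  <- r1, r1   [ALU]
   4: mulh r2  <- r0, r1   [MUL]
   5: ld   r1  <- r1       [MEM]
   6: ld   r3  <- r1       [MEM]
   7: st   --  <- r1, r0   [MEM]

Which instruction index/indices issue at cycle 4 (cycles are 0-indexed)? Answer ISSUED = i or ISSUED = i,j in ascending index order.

#0 head=0: xor i0 WAW r2
#1 head=1: sll add i1,i2 dual
#2 head=3: or i3 RAW r1
#3 head=4: mulh ld i4,i5 dual
#4 head=6: ld i6 no-port MEM/MEM
#5 head=7: st i7 tail

ISSUED = 6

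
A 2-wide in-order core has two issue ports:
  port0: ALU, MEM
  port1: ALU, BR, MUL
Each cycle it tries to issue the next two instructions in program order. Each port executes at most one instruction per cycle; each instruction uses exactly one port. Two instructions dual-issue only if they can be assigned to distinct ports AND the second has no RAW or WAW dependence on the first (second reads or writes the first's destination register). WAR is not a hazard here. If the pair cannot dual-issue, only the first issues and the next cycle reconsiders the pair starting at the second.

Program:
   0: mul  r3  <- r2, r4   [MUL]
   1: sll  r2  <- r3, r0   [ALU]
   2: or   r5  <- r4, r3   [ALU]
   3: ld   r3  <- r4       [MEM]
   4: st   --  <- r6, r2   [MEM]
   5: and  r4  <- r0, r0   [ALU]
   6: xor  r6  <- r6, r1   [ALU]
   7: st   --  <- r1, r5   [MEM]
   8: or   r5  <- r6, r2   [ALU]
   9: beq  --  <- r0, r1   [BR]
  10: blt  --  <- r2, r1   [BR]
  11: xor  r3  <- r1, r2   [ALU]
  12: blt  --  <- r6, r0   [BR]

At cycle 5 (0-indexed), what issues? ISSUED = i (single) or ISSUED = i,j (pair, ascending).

ISSUED = 8,9

c0: i0 mul  RAW r3
c1: i1,i2 sll/or  dual
c2: i3 ld  no-port MEM/MEM
c3: i4,i5 st/and  dual
c4: i6,i7 xor/st  dual
c5: i8,i9 or/beq  dual
c6: i10,i11 blt/xor  dual
c7: i12 blt  tail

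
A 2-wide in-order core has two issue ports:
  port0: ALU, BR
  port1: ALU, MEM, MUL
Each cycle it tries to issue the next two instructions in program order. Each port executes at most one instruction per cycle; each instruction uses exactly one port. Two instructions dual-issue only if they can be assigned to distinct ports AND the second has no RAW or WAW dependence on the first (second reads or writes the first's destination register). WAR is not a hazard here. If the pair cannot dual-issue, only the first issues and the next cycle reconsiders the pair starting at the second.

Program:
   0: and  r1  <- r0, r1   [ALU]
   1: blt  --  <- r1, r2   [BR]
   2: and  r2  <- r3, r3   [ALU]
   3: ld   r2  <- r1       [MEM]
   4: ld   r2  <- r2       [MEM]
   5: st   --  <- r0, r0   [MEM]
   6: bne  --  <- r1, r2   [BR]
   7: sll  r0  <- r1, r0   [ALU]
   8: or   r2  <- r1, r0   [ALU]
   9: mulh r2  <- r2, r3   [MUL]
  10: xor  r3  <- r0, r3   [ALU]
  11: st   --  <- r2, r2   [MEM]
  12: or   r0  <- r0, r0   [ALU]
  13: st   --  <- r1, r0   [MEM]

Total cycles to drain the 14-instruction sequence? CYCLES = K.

0. and.ALU @i0  | RAW r1
1. blt.BR+and.ALU @i1/i2  | 2-wide
2. ld.MEM @i3  | no-port MEM/MEM
3. ld.MEM @i4  | no-port MEM/MEM
4. st.MEM+bne.BR @i5/i6  | 2-wide
5. sll.ALU @i7  | RAW r0
6. or.ALU @i8  | RAW+WAW r2
7. mulh.MUL+xor.ALU @i9/i10  | 2-wide
8. st.MEM+or.ALU @i11/i12  | 2-wide
9. st.MEM @i13  | tail

CYCLES = 10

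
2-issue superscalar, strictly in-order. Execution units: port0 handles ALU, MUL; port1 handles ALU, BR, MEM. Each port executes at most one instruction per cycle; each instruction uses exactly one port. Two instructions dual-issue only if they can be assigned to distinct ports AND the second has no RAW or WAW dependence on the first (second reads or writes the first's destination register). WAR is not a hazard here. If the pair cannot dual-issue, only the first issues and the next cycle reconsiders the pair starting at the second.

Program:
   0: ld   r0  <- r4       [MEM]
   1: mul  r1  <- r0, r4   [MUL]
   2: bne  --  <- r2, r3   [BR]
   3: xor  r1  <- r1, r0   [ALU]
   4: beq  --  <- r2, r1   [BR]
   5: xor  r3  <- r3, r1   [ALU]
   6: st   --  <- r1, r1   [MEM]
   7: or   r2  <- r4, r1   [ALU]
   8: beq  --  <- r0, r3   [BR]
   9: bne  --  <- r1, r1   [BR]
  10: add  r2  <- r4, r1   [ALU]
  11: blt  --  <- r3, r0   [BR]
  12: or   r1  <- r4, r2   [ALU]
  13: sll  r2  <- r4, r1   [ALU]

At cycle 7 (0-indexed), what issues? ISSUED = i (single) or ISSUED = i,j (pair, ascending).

ISSUED = 11,12

t=0 i0:ld.MEM ; RAW r0
t=1 i1/i2:mul.MUL+bne.BR ; pair
t=2 i3:xor.ALU ; RAW r1
t=3 i4/i5:beq.BR+xor.ALU ; pair
t=4 i6/i7:st.MEM+or.ALU ; pair
t=5 i8:beq.BR ; no-port BR/BR
t=6 i9/i10:bne.BR+add.ALU ; pair
t=7 i11/i12:blt.BR+or.ALU ; pair
t=8 i13:sll.ALU ; tail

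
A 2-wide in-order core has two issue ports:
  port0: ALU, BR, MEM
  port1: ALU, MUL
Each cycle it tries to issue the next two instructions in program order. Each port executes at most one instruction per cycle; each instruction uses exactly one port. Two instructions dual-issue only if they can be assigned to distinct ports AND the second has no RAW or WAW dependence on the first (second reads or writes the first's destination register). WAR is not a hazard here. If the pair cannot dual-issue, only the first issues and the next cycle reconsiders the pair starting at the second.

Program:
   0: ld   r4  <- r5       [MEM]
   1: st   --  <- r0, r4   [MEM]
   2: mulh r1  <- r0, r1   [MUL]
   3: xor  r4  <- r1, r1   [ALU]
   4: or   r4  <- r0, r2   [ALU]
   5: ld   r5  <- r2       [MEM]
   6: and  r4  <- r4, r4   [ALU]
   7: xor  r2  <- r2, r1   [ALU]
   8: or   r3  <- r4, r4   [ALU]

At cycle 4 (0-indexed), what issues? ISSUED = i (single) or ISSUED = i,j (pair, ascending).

ISSUED = 6,7

  cy0 -> i0 (ld) no-port MEM/MEM
  cy1 -> i1&i2 (st mulh) dual
  cy2 -> i3 (xor) WAW r4
  cy3 -> i4&i5 (or ld) dual
  cy4 -> i6&i7 (and xor) dual
  cy5 -> i8 (or) tail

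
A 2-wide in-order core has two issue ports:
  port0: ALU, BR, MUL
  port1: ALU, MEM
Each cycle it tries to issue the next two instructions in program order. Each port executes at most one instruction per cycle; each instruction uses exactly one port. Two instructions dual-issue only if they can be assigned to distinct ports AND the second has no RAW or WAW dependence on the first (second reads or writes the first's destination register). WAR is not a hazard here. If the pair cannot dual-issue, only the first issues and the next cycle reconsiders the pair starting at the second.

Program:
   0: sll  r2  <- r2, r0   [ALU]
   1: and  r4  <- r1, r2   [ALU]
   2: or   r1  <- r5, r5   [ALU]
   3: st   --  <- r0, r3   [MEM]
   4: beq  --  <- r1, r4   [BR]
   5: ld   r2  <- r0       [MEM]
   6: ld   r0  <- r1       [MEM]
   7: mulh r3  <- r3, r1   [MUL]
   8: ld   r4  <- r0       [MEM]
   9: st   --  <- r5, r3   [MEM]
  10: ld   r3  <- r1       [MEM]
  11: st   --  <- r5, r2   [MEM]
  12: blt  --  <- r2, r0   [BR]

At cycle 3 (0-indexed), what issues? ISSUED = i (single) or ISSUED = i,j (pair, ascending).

t=0 i0:sll ; RAW r2
t=1 i1/i2:and;or ; dual
t=2 i3/i4:st;beq ; dual
t=3 i5:ld ; no-port MEM/MEM
t=4 i6/i7:ld;mulh ; dual
t=5 i8:ld ; no-port MEM/MEM
t=6 i9:st ; no-port MEM/MEM
t=7 i10:ld ; no-port MEM/MEM
t=8 i11/i12:st;blt ; dual

ISSUED = 5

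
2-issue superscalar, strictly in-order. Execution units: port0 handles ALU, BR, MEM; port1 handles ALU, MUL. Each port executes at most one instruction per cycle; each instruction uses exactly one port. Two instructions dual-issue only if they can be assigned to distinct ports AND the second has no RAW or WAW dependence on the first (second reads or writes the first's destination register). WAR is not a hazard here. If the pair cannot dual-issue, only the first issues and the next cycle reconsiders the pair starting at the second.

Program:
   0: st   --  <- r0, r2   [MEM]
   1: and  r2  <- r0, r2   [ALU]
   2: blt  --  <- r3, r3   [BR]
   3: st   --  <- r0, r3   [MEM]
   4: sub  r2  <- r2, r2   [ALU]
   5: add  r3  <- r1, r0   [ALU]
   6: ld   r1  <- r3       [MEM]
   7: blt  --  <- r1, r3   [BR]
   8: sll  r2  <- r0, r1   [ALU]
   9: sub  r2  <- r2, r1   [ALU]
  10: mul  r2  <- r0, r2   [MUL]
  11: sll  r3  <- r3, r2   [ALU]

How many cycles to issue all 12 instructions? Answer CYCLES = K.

[0] i0,i1  st and  -- dual
[1] i2  blt  -- no-port BR/MEM
[2] i3,i4  st sub  -- dual
[3] i5  add  -- RAW r3
[4] i6  ld  -- no-port MEM/BR
[5] i7,i8  blt sll  -- dual
[6] i9  sub  -- RAW+WAW r2
[7] i10  mul  -- RAW r2
[8] i11  sll  -- tail

CYCLES = 9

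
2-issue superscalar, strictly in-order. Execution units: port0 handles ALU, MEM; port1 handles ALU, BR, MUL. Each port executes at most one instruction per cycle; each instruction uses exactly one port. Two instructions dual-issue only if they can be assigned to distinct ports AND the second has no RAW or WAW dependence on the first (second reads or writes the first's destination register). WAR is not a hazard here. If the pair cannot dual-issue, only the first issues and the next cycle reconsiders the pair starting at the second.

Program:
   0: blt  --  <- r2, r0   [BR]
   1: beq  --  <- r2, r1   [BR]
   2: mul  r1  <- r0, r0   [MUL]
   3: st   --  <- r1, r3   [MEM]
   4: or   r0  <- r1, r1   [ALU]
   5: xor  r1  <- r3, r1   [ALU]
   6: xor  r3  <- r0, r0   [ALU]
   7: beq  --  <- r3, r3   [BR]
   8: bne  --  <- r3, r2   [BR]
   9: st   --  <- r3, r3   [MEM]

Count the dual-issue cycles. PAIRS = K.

PAIRS = 3

t=0 i0:blt ; no-port BR/BR
t=1 i1:beq ; no-port BR/MUL
t=2 i2:mul ; RAW r1
t=3 i3,i4:st;or ; 2-wide
t=4 i5,i6:xor;xor ; 2-wide
t=5 i7:beq ; no-port BR/BR
t=6 i8,i9:bne;st ; 2-wide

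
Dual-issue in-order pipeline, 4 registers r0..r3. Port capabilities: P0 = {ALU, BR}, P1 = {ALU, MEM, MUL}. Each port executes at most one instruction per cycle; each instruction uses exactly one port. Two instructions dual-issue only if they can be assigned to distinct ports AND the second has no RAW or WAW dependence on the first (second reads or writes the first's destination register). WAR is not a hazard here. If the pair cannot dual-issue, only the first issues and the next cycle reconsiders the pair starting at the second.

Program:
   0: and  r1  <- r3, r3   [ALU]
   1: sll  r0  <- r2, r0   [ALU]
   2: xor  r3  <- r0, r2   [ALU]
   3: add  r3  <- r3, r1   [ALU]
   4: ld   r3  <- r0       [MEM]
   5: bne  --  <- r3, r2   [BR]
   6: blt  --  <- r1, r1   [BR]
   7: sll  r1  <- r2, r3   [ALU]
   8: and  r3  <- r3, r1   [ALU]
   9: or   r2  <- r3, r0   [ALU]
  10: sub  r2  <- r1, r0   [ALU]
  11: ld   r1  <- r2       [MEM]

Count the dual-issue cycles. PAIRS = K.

PAIRS = 2

0. and/sll @i0/i1  | pair
1. xor @i2  | RAW+WAW r3
2. add @i3  | WAW r3
3. ld @i4  | RAW r3
4. bne @i5  | no-port BR/BR
5. blt/sll @i6/i7  | pair
6. and @i8  | RAW r3
7. or @i9  | WAW r2
8. sub @i10  | RAW r2
9. ld @i11  | tail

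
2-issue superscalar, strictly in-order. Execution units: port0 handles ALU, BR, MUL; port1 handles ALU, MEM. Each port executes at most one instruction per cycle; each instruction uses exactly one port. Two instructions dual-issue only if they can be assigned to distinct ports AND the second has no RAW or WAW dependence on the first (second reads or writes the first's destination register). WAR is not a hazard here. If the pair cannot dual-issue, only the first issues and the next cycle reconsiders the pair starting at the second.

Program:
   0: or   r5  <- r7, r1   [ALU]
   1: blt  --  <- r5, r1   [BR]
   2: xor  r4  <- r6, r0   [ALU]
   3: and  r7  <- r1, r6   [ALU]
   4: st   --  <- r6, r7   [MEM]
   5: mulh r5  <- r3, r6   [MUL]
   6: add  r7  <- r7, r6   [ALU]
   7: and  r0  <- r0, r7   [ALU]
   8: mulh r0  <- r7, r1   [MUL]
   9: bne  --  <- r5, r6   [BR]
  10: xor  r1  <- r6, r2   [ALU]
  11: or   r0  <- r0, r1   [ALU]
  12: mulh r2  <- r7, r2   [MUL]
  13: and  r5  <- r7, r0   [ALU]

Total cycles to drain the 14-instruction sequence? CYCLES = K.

#0 head=0: or i0 RAW r5
#1 head=1: blt+xor i1+i2 dual
#2 head=3: and i3 RAW r7
#3 head=4: st+mulh i4+i5 dual
#4 head=6: add i6 RAW r7
#5 head=7: and i7 WAW r0
#6 head=8: mulh i8 no-port MUL/BR
#7 head=9: bne+xor i9+i10 dual
#8 head=11: or+mulh i11+i12 dual
#9 head=13: and i13 tail

CYCLES = 10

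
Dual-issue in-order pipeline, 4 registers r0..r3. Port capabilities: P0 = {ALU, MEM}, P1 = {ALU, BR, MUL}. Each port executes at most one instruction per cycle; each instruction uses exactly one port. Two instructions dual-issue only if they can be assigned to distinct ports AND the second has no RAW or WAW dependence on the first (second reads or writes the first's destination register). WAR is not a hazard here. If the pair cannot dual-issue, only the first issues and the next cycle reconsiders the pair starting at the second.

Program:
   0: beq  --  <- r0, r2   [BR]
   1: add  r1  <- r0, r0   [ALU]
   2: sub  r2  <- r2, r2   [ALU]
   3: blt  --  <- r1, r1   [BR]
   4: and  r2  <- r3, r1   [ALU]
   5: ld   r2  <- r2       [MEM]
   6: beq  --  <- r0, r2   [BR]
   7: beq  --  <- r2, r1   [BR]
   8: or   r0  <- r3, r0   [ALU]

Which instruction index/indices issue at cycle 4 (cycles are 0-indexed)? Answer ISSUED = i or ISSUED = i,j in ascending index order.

ISSUED = 6

[0] i0&i1  beq.BR+add.ALU  -- 2-wide
[1] i2&i3  sub.ALU+blt.BR  -- 2-wide
[2] i4  and.ALU  -- RAW+WAW r2
[3] i5  ld.MEM  -- RAW r2
[4] i6  beq.BR  -- no-port BR/BR
[5] i7&i8  beq.BR+or.ALU  -- 2-wide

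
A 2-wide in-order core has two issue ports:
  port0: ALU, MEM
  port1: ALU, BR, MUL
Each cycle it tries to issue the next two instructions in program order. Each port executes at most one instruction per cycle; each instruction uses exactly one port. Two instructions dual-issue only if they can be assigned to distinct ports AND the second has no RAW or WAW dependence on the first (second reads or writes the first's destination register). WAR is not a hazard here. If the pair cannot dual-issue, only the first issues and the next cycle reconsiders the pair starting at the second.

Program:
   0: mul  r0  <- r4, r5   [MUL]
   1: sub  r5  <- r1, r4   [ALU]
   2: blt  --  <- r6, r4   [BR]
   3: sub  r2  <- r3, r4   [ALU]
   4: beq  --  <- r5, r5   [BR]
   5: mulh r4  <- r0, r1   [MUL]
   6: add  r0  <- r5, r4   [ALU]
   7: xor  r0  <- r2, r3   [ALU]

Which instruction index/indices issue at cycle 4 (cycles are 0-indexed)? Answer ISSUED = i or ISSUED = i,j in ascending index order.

ISSUED = 6

  cy0 -> i0&i1 (mul/sub) pair
  cy1 -> i2&i3 (blt/sub) pair
  cy2 -> i4 (beq) no-port BR/MUL
  cy3 -> i5 (mulh) RAW r4
  cy4 -> i6 (add) WAW r0
  cy5 -> i7 (xor) tail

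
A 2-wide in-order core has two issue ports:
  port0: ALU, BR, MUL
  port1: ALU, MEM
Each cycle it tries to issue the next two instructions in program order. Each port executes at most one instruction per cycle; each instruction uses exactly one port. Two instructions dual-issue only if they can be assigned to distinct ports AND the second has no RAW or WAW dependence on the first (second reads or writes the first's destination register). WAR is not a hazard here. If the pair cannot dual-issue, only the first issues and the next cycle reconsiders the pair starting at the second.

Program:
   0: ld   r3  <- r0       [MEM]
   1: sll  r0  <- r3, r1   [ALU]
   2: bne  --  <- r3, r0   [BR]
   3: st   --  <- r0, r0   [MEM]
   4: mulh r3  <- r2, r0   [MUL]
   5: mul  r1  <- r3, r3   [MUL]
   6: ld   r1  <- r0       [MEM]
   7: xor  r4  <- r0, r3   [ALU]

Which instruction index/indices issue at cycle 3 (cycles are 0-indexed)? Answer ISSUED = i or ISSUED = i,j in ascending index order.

ISSUED = 4

c0: i0 ld  RAW r3
c1: i1 sll  RAW r0
c2: i2/i3 bne+st  dual
c3: i4 mulh  no-port MUL/MUL
c4: i5 mul  WAW r1
c5: i6/i7 ld+xor  dual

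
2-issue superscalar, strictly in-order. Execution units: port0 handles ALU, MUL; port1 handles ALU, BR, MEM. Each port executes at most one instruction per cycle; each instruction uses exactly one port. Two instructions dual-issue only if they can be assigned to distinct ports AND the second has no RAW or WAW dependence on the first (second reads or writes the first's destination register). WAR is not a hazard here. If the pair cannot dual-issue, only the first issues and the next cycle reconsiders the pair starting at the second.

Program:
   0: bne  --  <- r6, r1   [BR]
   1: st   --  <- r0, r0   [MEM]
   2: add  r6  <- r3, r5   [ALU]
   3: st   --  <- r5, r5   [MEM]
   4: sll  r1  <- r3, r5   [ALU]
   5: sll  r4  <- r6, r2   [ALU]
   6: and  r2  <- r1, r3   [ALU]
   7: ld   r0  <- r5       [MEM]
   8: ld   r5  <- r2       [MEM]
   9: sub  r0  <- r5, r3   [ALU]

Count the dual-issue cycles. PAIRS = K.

PAIRS = 3

#0 head=0: bne.BR i0 no-port BR/MEM
#1 head=1: st.MEM;add.ALU i1+i2 pair
#2 head=3: st.MEM;sll.ALU i3+i4 pair
#3 head=5: sll.ALU;and.ALU i5+i6 pair
#4 head=7: ld.MEM i7 no-port MEM/MEM
#5 head=8: ld.MEM i8 RAW r5
#6 head=9: sub.ALU i9 tail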